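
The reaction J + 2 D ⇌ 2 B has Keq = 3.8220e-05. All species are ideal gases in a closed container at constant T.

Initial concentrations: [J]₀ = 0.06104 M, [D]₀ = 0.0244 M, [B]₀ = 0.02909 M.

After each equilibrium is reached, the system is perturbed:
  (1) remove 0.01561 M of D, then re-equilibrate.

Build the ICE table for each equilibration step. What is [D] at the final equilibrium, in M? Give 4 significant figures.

Q₀ = 23.29 vs Keq = 3.8220e-05 ⇒ Q>K, reverse
Step 1:
                    J           D           B
  init        0.06104      0.0244     0.02909
  Δ            0.0145       0.029      -0.029
  eq          0.07554      0.0534  9.0734e-05
  solve Keq expr → x = -0.0145; check Q = 3.8220e-05
Then remove 0.01561 M of D.
Step 2:
                    J           D           B
  init        0.07554     0.03779  9.0734e-05
  Δ        1.3237e-05  2.6473e-05 -2.6473e-05
  eq          0.07555     0.03782  6.4260e-05
  solve Keq expr → x = -1.3237e-05; check Q = 3.8220e-05

[D]_eq = 0.03782 M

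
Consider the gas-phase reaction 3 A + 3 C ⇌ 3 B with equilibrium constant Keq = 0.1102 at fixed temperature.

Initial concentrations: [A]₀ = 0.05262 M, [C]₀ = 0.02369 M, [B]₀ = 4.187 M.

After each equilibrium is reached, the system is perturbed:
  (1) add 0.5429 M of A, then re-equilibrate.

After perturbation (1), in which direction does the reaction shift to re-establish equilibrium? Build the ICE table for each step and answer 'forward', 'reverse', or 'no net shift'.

Q₀ = 3.7893e+10 vs Keq = 0.1102 ⇒ Q>K, reverse
Step 1:
                    A           C           B
  Initial     0.05262     0.02369       4.187
  Change        2.065       2.065      -2.065
  Equil         2.118       2.089       2.122
  solve Keq expr → x = -0.6885; check Q = 0.1102
Then add 0.5429 M of A.
Step 2:
                    A           C           B
  Initial       2.661       2.089       2.122
  Change      -0.1702     -0.1702      0.1702
  Equil         2.491       1.919       2.292
  solve Keq expr → x = 0.05672; check Q = 0.1102

Direction: forward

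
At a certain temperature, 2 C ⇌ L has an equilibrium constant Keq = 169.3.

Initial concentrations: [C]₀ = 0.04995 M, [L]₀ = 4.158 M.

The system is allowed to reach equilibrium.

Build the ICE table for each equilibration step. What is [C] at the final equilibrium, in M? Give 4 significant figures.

[C]_eq = 0.1557 M

Q₀ = 1667 vs Keq = 169.3 ⇒ Q>K, reverse
Step 1:
                    C           L
  I           0.04995       4.158
  C            0.1058    -0.05288
  E            0.1557       4.105
  solve Keq expr → x = -0.05288; check Q = 169.3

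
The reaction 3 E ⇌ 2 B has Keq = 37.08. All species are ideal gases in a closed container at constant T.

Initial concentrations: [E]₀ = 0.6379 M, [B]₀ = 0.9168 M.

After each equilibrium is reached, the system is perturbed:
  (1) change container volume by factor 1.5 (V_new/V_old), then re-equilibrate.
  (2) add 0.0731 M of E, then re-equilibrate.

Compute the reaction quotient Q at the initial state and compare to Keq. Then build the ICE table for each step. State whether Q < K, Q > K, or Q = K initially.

Q₀ = 3.238; Q < K (proceeds forward)

Q₀ = 3.238 vs Keq = 37.08 ⇒ Q<K, forward
Step 1:
                  E         B
  I          0.6379    0.9168
  C         -0.3134    0.2089
  E          0.3245     1.126
  solve Keq expr → x = 0.1045; check Q = 37.08
Then change container volume by factor 1.5 (V_new/V_old).
Step 2:
                  E         B
  I          0.2163    0.7505
  C         0.02729  -0.01819
  E          0.2436    0.7323
  solve Keq expr → x = -0.009097; check Q = 37.08
Then add 0.0731 M of E.
Step 3:
                  E         B
  I          0.3167    0.7323
  C        -0.06376   0.04251
  E           0.253    0.7748
  solve Keq expr → x = 0.02125; check Q = 37.08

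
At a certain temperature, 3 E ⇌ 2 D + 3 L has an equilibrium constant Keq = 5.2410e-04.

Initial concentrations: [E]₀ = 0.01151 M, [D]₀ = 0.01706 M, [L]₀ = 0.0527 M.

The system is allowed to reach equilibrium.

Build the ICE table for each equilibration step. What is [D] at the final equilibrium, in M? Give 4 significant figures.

Q₀ = 0.02794 vs Keq = 5.2410e-04 ⇒ Q>K, reverse
Step 1:
                   E          D          L
  I          0.01151    0.01706     0.0527
  C           0.0114  -0.007601    -0.0114
  E          0.02291   0.009459     0.0413
  solve Keq expr → x = -0.0038; check Q = 5.2410e-04

[D]_eq = 0.009459 M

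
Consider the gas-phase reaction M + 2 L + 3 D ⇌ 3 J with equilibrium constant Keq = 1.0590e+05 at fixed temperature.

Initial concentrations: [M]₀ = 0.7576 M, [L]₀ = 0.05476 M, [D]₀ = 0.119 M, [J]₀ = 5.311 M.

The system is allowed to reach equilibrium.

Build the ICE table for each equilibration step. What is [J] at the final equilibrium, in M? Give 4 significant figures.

Q₀ = 3.9131e+07 vs Keq = 1.0590e+05 ⇒ Q>K, reverse
Step 1:
                  M         L         D         J
  I          0.7576   0.05476     0.119     5.311
  C         0.07227    0.1445    0.2168   -0.2168
  E          0.8299    0.1993    0.3358     5.094
  solve Keq expr → x = -0.07227; check Q = 1.0590e+05

[J]_eq = 5.094 M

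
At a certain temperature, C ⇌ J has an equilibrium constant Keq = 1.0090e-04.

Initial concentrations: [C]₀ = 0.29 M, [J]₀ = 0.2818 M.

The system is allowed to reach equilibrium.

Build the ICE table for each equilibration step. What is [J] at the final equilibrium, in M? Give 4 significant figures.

Q₀ = 0.9717 vs Keq = 1.0090e-04 ⇒ Q>K, reverse
Step 1:
                  C         J
  I            0.29    0.2818
  C          0.2817   -0.2817
  E          0.5717 5.7689e-05
  solve Keq expr → x = -0.2817; check Q = 1.0090e-04

[J]_eq = 5.7689e-05 M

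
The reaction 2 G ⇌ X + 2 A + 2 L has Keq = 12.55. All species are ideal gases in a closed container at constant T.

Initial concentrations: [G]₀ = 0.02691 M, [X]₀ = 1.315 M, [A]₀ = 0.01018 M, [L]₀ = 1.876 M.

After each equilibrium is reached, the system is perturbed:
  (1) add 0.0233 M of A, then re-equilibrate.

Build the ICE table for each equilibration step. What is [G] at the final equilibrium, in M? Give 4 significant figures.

[G]_eq = 0.02286 M

Q₀ = 0.6623 vs Keq = 12.55 ⇒ Q<K, forward
Step 1:
                    G           X           A           L
  init        0.02691       1.315     0.01018       1.876
  Δ          -0.01282    0.006408     0.01282     0.01282
  eq          0.01409       1.321       0.023       1.889
  solve Keq expr → x = 0.006408; check Q = 12.55
Then add 0.0233 M of A.
Step 2:
                    G           X           A           L
  init        0.01409       1.321      0.0463       1.889
  Δ          0.008764   -0.004382   -0.008764   -0.008764
  eq          0.02286       1.317     0.03753        1.88
  solve Keq expr → x = -0.004382; check Q = 12.55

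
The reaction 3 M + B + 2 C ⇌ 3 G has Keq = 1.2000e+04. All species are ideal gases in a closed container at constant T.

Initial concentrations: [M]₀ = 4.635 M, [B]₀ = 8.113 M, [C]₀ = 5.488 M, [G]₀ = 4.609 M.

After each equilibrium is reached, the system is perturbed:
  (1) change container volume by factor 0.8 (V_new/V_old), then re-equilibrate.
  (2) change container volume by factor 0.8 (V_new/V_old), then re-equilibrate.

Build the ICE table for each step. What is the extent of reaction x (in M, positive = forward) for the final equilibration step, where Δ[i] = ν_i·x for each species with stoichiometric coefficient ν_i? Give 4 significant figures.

Q₀ = 0.004024 vs Keq = 1.2000e+04 ⇒ Q<K, forward
Step 1:
                   M          B          C          G
  init         4.635      8.113      5.488      4.609
  Δ           -4.519     -1.506     -3.013      4.519
  eq          0.1161      6.607      2.475      9.128
  solve Keq expr → x = 1.506; check Q = 1.2000e+04
Then change container volume by factor 0.8 (V_new/V_old).
Step 2:
                   M          B          C          G
  init        0.1451      8.258      3.094      11.41
  Δ         -0.02822  -0.009408   -0.01882    0.02822
  eq          0.1169      8.249      3.075      11.44
  solve Keq expr → x = 0.009408; check Q = 1.2000e+04
Then change container volume by factor 0.8 (V_new/V_old).
Step 3:
                   M          B          C          G
  init        0.1461      10.31      3.844       14.3
  Δ         -0.02857  -0.009524   -0.01905    0.02857
  eq          0.1176       10.3      3.825      14.33
  solve Keq expr → x = 0.009524; check Q = 1.2000e+04

x = 0.009524 M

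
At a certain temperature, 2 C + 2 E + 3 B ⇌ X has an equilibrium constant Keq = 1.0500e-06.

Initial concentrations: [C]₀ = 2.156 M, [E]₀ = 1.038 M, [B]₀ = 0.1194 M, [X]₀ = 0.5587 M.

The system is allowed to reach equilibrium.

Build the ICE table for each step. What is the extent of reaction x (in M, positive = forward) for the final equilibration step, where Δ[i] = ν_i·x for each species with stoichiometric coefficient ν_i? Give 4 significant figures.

Q₀ = 65.54 vs Keq = 1.0500e-06 ⇒ Q>K, reverse
Step 1:
                    C           E           B           X
  I             2.156       1.038      0.1194      0.5587
  C             1.117       1.117       1.675     -0.5584
  E             3.273       2.155       1.795  3.0181e-04
  solve Keq expr → x = -0.5584; check Q = 1.0500e-06

x = -0.5584 M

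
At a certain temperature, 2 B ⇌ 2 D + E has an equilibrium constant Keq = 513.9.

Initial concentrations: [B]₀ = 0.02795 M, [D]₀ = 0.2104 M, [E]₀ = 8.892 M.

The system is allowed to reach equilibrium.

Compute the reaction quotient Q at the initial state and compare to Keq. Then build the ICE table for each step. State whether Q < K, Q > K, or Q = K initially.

Q₀ = 503.9; Q < K (proceeds forward)

Q₀ = 503.9 vs Keq = 513.9 ⇒ Q<K, forward
Step 1:
                    B           D           E
  Initial     0.02795      0.2104       8.892
  Change  -2.4182e-04  2.4182e-04  1.2091e-04
  Equil       0.02771      0.2106       8.892
  solve Keq expr → x = 1.2091e-04; check Q = 513.9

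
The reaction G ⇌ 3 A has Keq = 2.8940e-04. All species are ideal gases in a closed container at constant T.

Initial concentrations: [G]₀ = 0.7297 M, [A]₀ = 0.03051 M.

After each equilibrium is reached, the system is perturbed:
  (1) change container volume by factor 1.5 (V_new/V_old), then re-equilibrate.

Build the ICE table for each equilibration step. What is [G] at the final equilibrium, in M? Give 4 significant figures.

Q₀ = 3.8921e-05 vs Keq = 2.8940e-04 ⇒ Q<K, forward
Step 1:
                  G         A
  init       0.7297   0.03051
  Δ       -0.009593   0.02878
  eq         0.7201   0.05929
  solve Keq expr → x = 0.009593; check Q = 2.8940e-04
Then change container volume by factor 1.5 (V_new/V_old).
Step 2:
                  G         A
  init       0.4801   0.03953
  Δ       -0.004041   0.01212
  eq          0.476   0.05165
  solve Keq expr → x = 0.004041; check Q = 2.8940e-04

[G]_eq = 0.476 M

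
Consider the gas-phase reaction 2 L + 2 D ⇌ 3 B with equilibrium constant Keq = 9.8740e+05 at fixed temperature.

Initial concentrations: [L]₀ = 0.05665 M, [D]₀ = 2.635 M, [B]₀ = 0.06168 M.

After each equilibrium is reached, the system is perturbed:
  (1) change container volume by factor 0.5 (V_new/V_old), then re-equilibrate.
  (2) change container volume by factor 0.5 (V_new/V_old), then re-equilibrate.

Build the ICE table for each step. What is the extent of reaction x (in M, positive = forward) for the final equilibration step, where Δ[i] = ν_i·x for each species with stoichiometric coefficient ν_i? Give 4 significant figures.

x = 9.0761e-06 M

Q₀ = 0.01053 vs Keq = 9.8740e+05 ⇒ Q<K, forward
Step 1:
                  L         D         B
  Initial   0.05665     2.635   0.06168
  Change   -0.05663  -0.05663   0.08494
  Equil   2.1913e-05     2.578    0.1466
  solve Keq expr → x = 0.02831; check Q = 9.8740e+05
Then change container volume by factor 0.5 (V_new/V_old).
Step 2:
                  L         D         B
  Initial 4.3827e-05     5.157    0.2932
  Change  -1.2833e-05 -1.2833e-05 1.9250e-05
  Equil   3.0993e-05     5.157    0.2933
  solve Keq expr → x = 6.4167e-06; check Q = 9.8740e+05
Then change container volume by factor 0.5 (V_new/V_old).
Step 3:
                  L         D         B
  Initial 6.1986e-05     10.31    0.5865
  Change  -1.8152e-05 -1.8152e-05 2.7228e-05
  Equil   4.3834e-05     10.31    0.5866
  solve Keq expr → x = 9.0761e-06; check Q = 9.8740e+05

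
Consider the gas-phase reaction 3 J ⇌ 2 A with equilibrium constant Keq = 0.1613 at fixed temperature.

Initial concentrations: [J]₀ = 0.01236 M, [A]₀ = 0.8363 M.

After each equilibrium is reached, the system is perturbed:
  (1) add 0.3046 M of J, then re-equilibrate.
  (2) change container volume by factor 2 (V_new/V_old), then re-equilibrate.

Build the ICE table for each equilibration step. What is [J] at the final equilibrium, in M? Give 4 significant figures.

[J]_eq = 0.544 M

Q₀ = 3.7040e+05 vs Keq = 0.1613 ⇒ Q>K, reverse
Step 1:
                   J          A
  Initial    0.01236     0.8363
  Change      0.8074    -0.5382
  Equil       0.8197     0.2981
  solve Keq expr → x = -0.2691; check Q = 0.1613
Then add 0.3046 M of J.
Step 2:
                   J          A
  Initial      1.124     0.2981
  Change     -0.1406    0.09376
  Equil       0.9837     0.3918
  solve Keq expr → x = 0.04688; check Q = 0.1613
Then change container volume by factor 2 (V_new/V_old).
Step 3:
                   J          A
  Initial     0.4918     0.1959
  Change     0.05216   -0.03477
  Equil        0.544     0.1611
  solve Keq expr → x = -0.01739; check Q = 0.1613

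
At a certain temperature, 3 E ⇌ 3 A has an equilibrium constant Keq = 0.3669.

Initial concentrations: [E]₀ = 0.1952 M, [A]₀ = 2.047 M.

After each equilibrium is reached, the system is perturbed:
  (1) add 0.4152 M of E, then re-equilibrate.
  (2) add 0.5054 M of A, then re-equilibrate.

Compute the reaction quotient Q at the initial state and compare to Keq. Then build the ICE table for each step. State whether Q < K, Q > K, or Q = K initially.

Q₀ = 1153 vs Keq = 0.3669 ⇒ Q>K, reverse
Step 1:
                  E         A
  Initial    0.1952     2.047
  Change      1.112    -1.112
  Equil       1.307    0.9355
  solve Keq expr → x = -0.3705; check Q = 0.3669
Then add 0.4152 M of E.
Step 2:
                  E         A
  Initial     1.722    0.9355
  Change    -0.1732    0.1732
  Equil       1.549     1.109
  solve Keq expr → x = 0.05774; check Q = 0.3669
Then add 0.5054 M of A.
Step 3:
                  E         A
  Initial     1.549     1.614
  Change     0.2945   -0.2945
  Equil       1.843      1.32
  solve Keq expr → x = -0.09818; check Q = 0.3669

Q₀ = 1153; Q > K (proceeds reverse)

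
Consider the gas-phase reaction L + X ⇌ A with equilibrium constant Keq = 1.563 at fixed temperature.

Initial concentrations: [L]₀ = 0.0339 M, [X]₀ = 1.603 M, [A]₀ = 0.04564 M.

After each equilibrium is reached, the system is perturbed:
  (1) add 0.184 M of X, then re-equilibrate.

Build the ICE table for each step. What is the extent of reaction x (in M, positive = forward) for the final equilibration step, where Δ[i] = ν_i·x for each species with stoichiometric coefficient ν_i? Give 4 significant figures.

x = 0.001722 M

Q₀ = 0.8399 vs Keq = 1.563 ⇒ Q<K, forward
Step 1:
                   L          X          A
  init        0.0339      1.603    0.04564
  Δ          -0.0111    -0.0111     0.0111
  eq          0.0228      1.592    0.05674
  solve Keq expr → x = 0.0111; check Q = 1.563
Then add 0.184 M of X.
Step 2:
                   L          X          A
  init        0.0228      1.776    0.05674
  Δ        -0.001722  -0.001722   0.001722
  eq         0.02108      1.774    0.05846
  solve Keq expr → x = 0.001722; check Q = 1.563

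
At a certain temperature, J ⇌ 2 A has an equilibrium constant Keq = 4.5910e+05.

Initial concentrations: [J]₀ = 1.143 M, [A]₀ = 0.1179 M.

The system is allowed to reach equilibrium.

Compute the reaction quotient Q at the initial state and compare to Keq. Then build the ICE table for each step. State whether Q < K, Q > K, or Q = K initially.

Q₀ = 0.01216; Q < K (proceeds forward)

Q₀ = 0.01216 vs Keq = 4.5910e+05 ⇒ Q<K, forward
Step 1:
                  J         A
  I           1.143    0.1179
  C          -1.143     2.286
  E       1.2587e-05     2.404
  solve Keq expr → x = 1.143; check Q = 4.5910e+05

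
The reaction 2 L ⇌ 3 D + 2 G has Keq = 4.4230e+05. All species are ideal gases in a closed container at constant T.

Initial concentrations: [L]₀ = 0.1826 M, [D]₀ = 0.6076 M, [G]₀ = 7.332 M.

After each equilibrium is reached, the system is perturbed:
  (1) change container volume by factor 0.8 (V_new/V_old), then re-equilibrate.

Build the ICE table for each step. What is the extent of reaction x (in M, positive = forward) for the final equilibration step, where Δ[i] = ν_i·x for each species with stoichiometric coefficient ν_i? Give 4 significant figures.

x = -0.002191 M

Q₀ = 361.7 vs Keq = 4.4230e+05 ⇒ Q<K, forward
Step 1:
                  L         D         G
  I          0.1826    0.6076     7.332
  C         -0.1735    0.2602    0.1735
  E        0.009123    0.8678     7.505
  solve Keq expr → x = 0.08674; check Q = 4.4230e+05
Then change container volume by factor 0.8 (V_new/V_old).
Step 2:
                  L         D         G
  I          0.0114     1.085     9.382
  C        0.004382 -0.006573 -0.004382
  E         0.01579     1.078     9.377
  solve Keq expr → x = -0.002191; check Q = 4.4230e+05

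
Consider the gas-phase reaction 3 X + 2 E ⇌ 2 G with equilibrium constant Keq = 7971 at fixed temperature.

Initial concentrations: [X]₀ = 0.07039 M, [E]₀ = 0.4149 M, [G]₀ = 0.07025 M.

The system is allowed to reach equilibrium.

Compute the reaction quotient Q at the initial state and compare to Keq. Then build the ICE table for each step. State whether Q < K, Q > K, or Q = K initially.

Q₀ = 82.2; Q < K (proceeds forward)

Q₀ = 82.2 vs Keq = 7971 ⇒ Q<K, forward
Step 1:
                  X         E         G
  Initial   0.07039    0.4149   0.07025
  Change   -0.04946  -0.03298   0.03298
  Equil     0.02093    0.3819    0.1032
  solve Keq expr → x = 0.01649; check Q = 7971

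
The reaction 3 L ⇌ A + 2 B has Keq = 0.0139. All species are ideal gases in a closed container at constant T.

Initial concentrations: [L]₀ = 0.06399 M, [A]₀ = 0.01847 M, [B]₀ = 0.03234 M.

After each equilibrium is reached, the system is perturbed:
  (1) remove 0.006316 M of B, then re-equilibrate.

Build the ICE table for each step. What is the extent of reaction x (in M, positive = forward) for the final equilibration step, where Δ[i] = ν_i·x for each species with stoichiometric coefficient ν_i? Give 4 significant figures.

Q₀ = 0.07372 vs Keq = 0.0139 ⇒ Q>K, reverse
Step 1:
                    L           A           B
  Initial     0.06399     0.01847     0.03234
  Change      0.01485   -0.004949   -0.009897
  Equil       0.07884     0.01352     0.02244
  solve Keq expr → x = -0.004949; check Q = 0.0139
Then remove 0.006316 M of B.
Step 2:
                    L           A           B
  Initial     0.07884     0.01352     0.01613
  Change     -0.00479    0.001597    0.003193
  Equil       0.07405     0.01512     0.01932
  solve Keq expr → x = 0.001597; check Q = 0.0139

x = 0.001597 M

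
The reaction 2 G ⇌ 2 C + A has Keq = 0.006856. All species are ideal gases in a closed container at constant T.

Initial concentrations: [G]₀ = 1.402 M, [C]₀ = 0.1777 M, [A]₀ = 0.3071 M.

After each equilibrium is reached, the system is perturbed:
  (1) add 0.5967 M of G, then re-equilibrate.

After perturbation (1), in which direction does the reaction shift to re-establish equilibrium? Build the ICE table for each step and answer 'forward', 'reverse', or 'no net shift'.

Q₀ = 0.004934 vs Keq = 0.006856 ⇒ Q<K, forward
Step 1:
                   G          C          A
  Initial      1.402     0.1777     0.3071
  Change    -0.02422    0.02422    0.01211
  Equil        1.378     0.2019     0.3192
  solve Keq expr → x = 0.01211; check Q = 0.006856
Then add 0.5967 M of G.
Step 2:
                   G          C          A
  Initial      1.974     0.2019     0.3192
  Change    -0.06476    0.06476    0.03238
  Equil         1.91     0.2667     0.3516
  solve Keq expr → x = 0.03238; check Q = 0.006856

Direction: forward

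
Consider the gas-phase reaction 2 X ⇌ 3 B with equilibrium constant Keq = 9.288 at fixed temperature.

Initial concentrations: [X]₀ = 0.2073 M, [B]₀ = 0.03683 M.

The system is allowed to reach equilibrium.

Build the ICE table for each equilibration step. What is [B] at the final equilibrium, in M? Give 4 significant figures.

Q₀ = 0.001163 vs Keq = 9.288 ⇒ Q<K, forward
Step 1:
                  X         B
  Initial    0.2073   0.03683
  Change    -0.1596    0.2395
  Equil     0.04765    0.2763
  solve Keq expr → x = 0.07982; check Q = 9.288

[B]_eq = 0.2763 M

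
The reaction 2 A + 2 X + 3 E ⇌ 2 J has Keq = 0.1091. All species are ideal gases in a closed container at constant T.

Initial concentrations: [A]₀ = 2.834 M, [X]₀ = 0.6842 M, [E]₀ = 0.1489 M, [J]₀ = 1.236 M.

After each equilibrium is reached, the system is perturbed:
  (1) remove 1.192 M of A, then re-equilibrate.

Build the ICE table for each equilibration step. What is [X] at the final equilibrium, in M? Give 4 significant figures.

Q₀ = 123.1 vs Keq = 0.1091 ⇒ Q>K, reverse
Step 1:
                  A         X         E         J
  init        2.834    0.6842    0.1489     1.236
  Δ            0.42      0.42    0.6301     -0.42
  eq          3.254     1.104     0.779     0.816
  solve Keq expr → x = -0.21; check Q = 0.1091
Then remove 1.192 M of A.
Step 2:
                  A         X         E         J
  init        2.062     1.104     0.779     0.816
  Δ         0.08583   0.08583    0.1287  -0.08583
  eq          2.148      1.19    0.9077    0.7301
  solve Keq expr → x = -0.04291; check Q = 0.1091

[X]_eq = 1.19 M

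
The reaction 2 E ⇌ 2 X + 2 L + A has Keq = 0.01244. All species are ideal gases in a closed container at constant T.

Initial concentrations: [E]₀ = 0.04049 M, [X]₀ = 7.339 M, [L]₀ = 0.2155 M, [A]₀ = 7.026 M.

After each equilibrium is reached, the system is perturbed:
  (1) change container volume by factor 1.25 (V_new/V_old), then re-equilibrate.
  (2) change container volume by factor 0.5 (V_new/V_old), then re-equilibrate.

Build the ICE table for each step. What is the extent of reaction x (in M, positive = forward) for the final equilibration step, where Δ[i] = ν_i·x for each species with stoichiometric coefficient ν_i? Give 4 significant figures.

Q₀ = 1.0720e+04 vs Keq = 0.01244 ⇒ Q>K, reverse
Step 1:
                    E           X           L           A
  I           0.04049       7.339      0.2155       7.026
  C             0.214      -0.214      -0.214      -0.107
  E            0.2545       7.125    0.001514       6.919
  solve Keq expr → x = -0.107; check Q = 0.01244
Then change container volume by factor 1.25 (V_new/V_old).
Step 2:
                    E           X           L           A
  I            0.2036         5.7    0.001212       5.535
  C       -4.7749e-04  4.7749e-04  4.7749e-04  2.3875e-04
  E            0.2031         5.7    0.001689       5.535
  solve Keq expr → x = 2.3875e-04; check Q = 0.01244
Then change container volume by factor 0.5 (V_new/V_old).
Step 3:
                    E           X           L           A
  I            0.4062        11.4    0.003378       11.07
  C          0.002177   -0.002177   -0.002177   -0.001089
  E            0.4084        11.4    0.001201       11.07
  solve Keq expr → x = -0.001089; check Q = 0.01244

x = -0.001089 M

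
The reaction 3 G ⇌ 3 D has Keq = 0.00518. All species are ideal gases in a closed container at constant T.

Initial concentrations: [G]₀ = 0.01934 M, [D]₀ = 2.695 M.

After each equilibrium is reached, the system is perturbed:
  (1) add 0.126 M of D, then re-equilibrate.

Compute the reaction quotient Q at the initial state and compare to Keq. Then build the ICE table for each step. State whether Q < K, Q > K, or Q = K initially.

Q₀ = 2.7059e+06 vs Keq = 0.00518 ⇒ Q>K, reverse
Step 1:
                   G          D
  Initial    0.01934      2.695
  Change       2.295     -2.295
  Equil        2.314     0.4004
  solve Keq expr → x = -0.7649; check Q = 0.00518
Then add 0.126 M of D.
Step 2:
                   G          D
  Initial      2.314     0.5264
  Change      0.1074    -0.1074
  Equil        2.421      0.419
  solve Keq expr → x = -0.0358; check Q = 0.00518

Q₀ = 2.7059e+06; Q > K (proceeds reverse)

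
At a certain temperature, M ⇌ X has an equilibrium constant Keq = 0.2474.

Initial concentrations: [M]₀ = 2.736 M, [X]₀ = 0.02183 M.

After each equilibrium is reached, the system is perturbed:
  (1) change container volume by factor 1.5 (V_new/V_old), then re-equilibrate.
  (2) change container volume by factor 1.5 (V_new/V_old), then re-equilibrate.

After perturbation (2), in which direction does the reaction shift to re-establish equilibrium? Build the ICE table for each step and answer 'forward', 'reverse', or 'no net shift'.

Direction: no net shift

Q₀ = 0.007979 vs Keq = 0.2474 ⇒ Q<K, forward
Step 1:
                  M         X
  Initial     2.736   0.02183
  Change    -0.5251    0.5251
  Equil       2.211     0.547
  solve Keq expr → x = 0.5251; check Q = 0.2474
Then change container volume by factor 1.5 (V_new/V_old).
Step 2:
                  M         X
  Initial     1.474    0.3646
  Change          0         0
  Equil       1.474    0.3646
  solve Keq expr → x = 0; check Q = 0.2474
Then change container volume by factor 1.5 (V_new/V_old).
Step 3:
                  M         X
  Initial    0.9826    0.2431
  Change          0         0
  Equil      0.9826    0.2431
  solve Keq expr → x = 0; check Q = 0.2474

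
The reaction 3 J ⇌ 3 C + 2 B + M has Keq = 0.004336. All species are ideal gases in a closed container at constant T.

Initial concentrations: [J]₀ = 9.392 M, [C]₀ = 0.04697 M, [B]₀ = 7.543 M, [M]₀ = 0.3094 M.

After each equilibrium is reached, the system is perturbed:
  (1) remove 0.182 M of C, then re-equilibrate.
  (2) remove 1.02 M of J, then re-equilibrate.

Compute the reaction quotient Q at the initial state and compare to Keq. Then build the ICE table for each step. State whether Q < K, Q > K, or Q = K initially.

Q₀ = 2.2019e-06; Q < K (proceeds forward)

Q₀ = 2.2019e-06 vs Keq = 0.004336 ⇒ Q<K, forward
Step 1:
                  J         C         B         M
  I           9.392   0.04697     7.543    0.3094
  C         -0.4348    0.4348    0.2898    0.1449
  E           8.957    0.4817     7.833    0.4543
  solve Keq expr → x = 0.1449; check Q = 0.004336
Then remove 0.182 M of C.
Step 2:
                  J         C         B         M
  I           8.957    0.2997     7.833    0.4543
  C         -0.1533    0.1533    0.1022    0.0511
  E           8.804     0.453     7.935    0.5054
  solve Keq expr → x = 0.0511; check Q = 0.004336
Then remove 1.02 M of J.
Step 3:
                  J         C         B         M
  I           7.784     0.453     7.935    0.5054
  C         0.04506  -0.04506  -0.03004  -0.01502
  E           7.829     0.408     7.905    0.4904
  solve Keq expr → x = -0.01502; check Q = 0.004336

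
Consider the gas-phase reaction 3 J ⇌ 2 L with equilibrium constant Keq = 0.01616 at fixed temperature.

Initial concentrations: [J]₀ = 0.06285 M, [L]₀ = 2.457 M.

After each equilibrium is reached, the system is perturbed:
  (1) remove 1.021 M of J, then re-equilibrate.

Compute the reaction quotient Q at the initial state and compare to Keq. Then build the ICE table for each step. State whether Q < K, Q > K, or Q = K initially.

Q₀ = 2.4316e+04; Q > K (proceeds reverse)

Q₀ = 2.4316e+04 vs Keq = 0.01616 ⇒ Q>K, reverse
Step 1:
                  J         L
  Initial   0.06285     2.457
  Change      2.774     -1.85
  Equil       2.837    0.6075
  solve Keq expr → x = -0.9248; check Q = 0.01616
Then remove 1.021 M of J.
Step 2:
                  J         L
  Initial     1.816    0.6075
  Change     0.3171   -0.2114
  Equil       2.133    0.3961
  solve Keq expr → x = -0.1057; check Q = 0.01616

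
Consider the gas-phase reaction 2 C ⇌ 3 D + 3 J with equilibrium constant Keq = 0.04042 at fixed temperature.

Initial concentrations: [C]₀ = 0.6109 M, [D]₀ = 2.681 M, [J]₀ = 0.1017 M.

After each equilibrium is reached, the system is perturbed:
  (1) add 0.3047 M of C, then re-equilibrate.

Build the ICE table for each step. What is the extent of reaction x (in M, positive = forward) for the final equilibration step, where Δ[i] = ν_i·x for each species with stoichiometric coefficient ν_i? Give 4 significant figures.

Q₀ = 0.05431 vs Keq = 0.04042 ⇒ Q>K, reverse
Step 1:
                    C           D           J
  I            0.6109       2.681      0.1017
  C          0.005772   -0.008659   -0.008659
  E            0.6167       2.672     0.09304
  solve Keq expr → x = -0.002886; check Q = 0.04042
Then add 0.3047 M of C.
Step 2:
                    C           D           J
  I            0.9214       2.672     0.09304
  C          -0.01726     0.02588     0.02588
  E            0.9041       2.698      0.1189
  solve Keq expr → x = 0.008628; check Q = 0.04042

x = 0.008628 M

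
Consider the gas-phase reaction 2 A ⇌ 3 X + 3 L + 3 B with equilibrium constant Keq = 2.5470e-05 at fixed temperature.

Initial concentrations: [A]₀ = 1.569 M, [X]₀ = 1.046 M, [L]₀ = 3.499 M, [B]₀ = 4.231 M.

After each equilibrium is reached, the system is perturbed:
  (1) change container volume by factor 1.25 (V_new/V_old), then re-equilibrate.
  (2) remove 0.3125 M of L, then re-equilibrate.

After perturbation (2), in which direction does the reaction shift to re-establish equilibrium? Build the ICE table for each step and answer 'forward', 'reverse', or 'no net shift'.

Q₀ = 1508 vs Keq = 2.5470e-05 ⇒ Q>K, reverse
Step 1:
                  A         X         L         B
  init        1.569     1.046     3.499     4.231
  Δ           0.693     -1.04     -1.04     -1.04
  eq          2.262  0.006459     2.459     3.191
  solve Keq expr → x = -0.3465; check Q = 2.5470e-05
Then change container volume by factor 1.25 (V_new/V_old).
Step 2:
                  A         X         L         B
  init         1.81  0.005167     1.968     2.553
  Δ        -0.00233  0.003495  0.003495  0.003495
  eq          1.807  0.008663     1.971     2.557
  solve Keq expr → x = 0.001165; check Q = 2.5470e-05
Then remove 0.3125 M of L.
Step 3:
                  A         X         L         B
  init        1.807  0.008663     1.659     2.557
  Δ       -0.001074  0.001612  0.001612  0.001612
  eq          1.806   0.01027      1.66     2.558
  solve Keq expr → x = 5.3722e-04; check Q = 2.5470e-05

Direction: forward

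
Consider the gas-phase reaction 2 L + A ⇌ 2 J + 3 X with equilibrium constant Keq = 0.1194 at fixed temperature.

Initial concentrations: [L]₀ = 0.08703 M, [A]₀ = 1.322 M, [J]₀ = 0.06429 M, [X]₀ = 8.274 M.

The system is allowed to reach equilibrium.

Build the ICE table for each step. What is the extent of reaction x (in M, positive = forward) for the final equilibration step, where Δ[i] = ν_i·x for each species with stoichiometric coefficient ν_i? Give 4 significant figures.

x = -0.03087 M

Q₀ = 233.8 vs Keq = 0.1194 ⇒ Q>K, reverse
Step 1:
                   L          A          J          X
  I          0.08703      1.322    0.06429      8.274
  C          0.06174    0.03087   -0.06174    -0.0926
  E           0.1488      1.353   0.002555      8.181
  solve Keq expr → x = -0.03087; check Q = 0.1194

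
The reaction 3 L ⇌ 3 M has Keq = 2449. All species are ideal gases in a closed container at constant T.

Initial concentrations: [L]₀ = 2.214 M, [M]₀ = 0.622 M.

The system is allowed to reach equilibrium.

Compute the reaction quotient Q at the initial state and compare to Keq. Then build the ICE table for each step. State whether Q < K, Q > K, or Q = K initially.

Q₀ = 0.02217; Q < K (proceeds forward)

Q₀ = 0.02217 vs Keq = 2449 ⇒ Q<K, forward
Step 1:
                   L          M
  init         2.214      0.622
  Δ           -2.018      2.018
  eq          0.1959       2.64
  solve Keq expr → x = 0.6727; check Q = 2449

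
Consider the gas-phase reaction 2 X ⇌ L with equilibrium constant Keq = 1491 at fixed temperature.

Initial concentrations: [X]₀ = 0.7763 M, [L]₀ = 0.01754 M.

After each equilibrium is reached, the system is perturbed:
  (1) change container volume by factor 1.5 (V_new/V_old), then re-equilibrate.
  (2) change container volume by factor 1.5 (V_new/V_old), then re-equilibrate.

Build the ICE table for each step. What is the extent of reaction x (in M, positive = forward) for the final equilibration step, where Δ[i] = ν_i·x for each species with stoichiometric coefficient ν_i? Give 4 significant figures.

Q₀ = 0.02911 vs Keq = 1491 ⇒ Q<K, forward
Step 1:
                    X           L
  Initial      0.7763     0.01754
  Change        -0.76        0.38
  Equil       0.01633      0.3975
  solve Keq expr → x = 0.38; check Q = 1491
Then change container volume by factor 1.5 (V_new/V_old).
Step 2:
                    X           L
  Initial     0.01089       0.265
  Change     0.002416   -0.001208
  Equil        0.0133      0.2638
  solve Keq expr → x = -0.001208; check Q = 1491
Then change container volume by factor 1.5 (V_new/V_old).
Step 3:
                    X           L
  Initial    0.008868      0.1759
  Change     0.001963 -9.8132e-04
  Equil       0.01083      0.1749
  solve Keq expr → x = -9.8132e-04; check Q = 1491

x = -9.8132e-04 M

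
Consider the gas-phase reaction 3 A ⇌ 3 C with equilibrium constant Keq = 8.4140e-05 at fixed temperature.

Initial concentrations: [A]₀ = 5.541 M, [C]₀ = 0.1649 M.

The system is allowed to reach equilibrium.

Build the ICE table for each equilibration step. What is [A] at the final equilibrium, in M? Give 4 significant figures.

Q₀ = 2.6357e-05 vs Keq = 8.4140e-05 ⇒ Q<K, forward
Step 1:
                  A         C
  Initial     5.541    0.1649
  Change   -0.07463   0.07463
  Equil       5.466    0.2395
  solve Keq expr → x = 0.02488; check Q = 8.4140e-05

[A]_eq = 5.466 M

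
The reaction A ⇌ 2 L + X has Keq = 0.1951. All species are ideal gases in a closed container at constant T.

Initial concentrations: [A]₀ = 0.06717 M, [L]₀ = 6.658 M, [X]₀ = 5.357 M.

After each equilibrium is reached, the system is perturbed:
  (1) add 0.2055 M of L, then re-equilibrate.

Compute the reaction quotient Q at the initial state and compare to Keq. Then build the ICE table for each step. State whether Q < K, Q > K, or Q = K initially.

Q₀ = 3535; Q > K (proceeds reverse)

Q₀ = 3535 vs Keq = 0.1951 ⇒ Q>K, reverse
Step 1:
                  A         L         X
  Initial   0.06717     6.658     5.357
  Change       3.07    -6.141     -3.07
  Equil       3.137    0.5174     2.287
  solve Keq expr → x = -3.07; check Q = 0.1951
Then add 0.2055 M of L.
Step 2:
                  A         L         X
  Initial     3.137    0.7229     2.287
  Change     0.0934   -0.1868   -0.0934
  Equil       3.231    0.5361     2.193
  solve Keq expr → x = -0.0934; check Q = 0.1951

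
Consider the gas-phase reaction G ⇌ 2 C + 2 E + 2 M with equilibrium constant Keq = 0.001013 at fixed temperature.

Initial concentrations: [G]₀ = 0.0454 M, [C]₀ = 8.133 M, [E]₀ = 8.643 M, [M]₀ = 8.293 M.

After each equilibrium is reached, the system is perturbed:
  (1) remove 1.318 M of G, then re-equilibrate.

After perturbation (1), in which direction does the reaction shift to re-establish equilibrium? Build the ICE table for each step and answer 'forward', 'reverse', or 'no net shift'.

Q₀ = 7.4851e+06 vs Keq = 0.001013 ⇒ Q>K, reverse
Step 1:
                   G          C          E          M
  init        0.0454      8.133      8.643      8.293
  Δ            3.954     -7.908     -7.908     -7.908
  eq           3.999      0.225      0.735      0.385
  solve Keq expr → x = -3.954; check Q = 0.001013
Then remove 1.318 M of G.
Step 2:
                   G          C          E          M
  init         2.681      0.225      0.735      0.385
  Δ          0.01131   -0.02262   -0.02262   -0.02262
  eq           2.693     0.2023     0.7123     0.3623
  solve Keq expr → x = -0.01131; check Q = 0.001013

Direction: reverse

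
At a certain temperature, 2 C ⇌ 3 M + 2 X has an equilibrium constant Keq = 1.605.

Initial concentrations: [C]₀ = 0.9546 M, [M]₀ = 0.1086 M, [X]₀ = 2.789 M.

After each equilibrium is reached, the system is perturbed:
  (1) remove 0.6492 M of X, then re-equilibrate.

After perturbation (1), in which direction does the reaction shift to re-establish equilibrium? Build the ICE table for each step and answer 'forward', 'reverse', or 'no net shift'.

Q₀ = 0.01093 vs Keq = 1.605 ⇒ Q<K, forward
Step 1:
                    C           M           X
  I            0.9546      0.1086       2.789
  C           -0.2293      0.3439      0.2293
  E            0.7253      0.4525       3.018
  solve Keq expr → x = 0.1146; check Q = 1.605
Then remove 0.6492 M of X.
Step 2:
                    C           M           X
  I            0.7253      0.4525       2.369
  C          -0.03713     0.05569     0.03713
  E            0.6882      0.5082       2.406
  solve Keq expr → x = 0.01856; check Q = 1.605

Direction: forward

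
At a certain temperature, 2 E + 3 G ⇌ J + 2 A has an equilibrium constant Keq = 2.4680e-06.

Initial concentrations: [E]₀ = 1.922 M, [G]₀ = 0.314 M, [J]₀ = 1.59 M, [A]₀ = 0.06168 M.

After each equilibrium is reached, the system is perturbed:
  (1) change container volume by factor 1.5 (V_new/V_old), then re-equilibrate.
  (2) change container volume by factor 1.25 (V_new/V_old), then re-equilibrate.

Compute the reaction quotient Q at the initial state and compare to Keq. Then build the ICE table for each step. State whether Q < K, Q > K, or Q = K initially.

Q₀ = 0.05289 vs Keq = 2.4680e-06 ⇒ Q>K, reverse
Step 1:
                  E         G         J         A
  init        1.922     0.314      1.59   0.06168
  Δ         0.06104   0.09155  -0.03052  -0.06104
  eq          1.983    0.4056     1.559 6.4430e-04
  solve Keq expr → x = -0.03052; check Q = 2.4680e-06
Then change container volume by factor 1.5 (V_new/V_old).
Step 2:
                  E         G         J         A
  init        1.322    0.2704      1.04 4.2953e-04
  Δ       1.4280e-04 2.1419e-04 -7.1398e-05 -1.4280e-04
  eq          1.322    0.2706      1.04 2.8673e-04
  solve Keq expr → x = -7.1398e-05; check Q = 2.4680e-06
Then change container volume by factor 1.25 (V_new/V_old).
Step 3:
                  E         G         J         A
  init        1.058    0.2165    0.8317 2.2939e-04
  Δ       4.5780e-05 6.8670e-05 -2.2890e-05 -4.5780e-05
  eq          1.058    0.2165    0.8316 1.8361e-04
  solve Keq expr → x = -2.2890e-05; check Q = 2.4680e-06

Q₀ = 0.05289; Q > K (proceeds reverse)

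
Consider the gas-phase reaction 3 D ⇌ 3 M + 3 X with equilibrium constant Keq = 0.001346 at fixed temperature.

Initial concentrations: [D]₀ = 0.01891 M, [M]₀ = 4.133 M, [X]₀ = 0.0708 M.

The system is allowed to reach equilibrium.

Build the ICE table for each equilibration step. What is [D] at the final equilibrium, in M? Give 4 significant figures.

[D]_eq = 0.08734 M

Q₀ = 3705 vs Keq = 0.001346 ⇒ Q>K, reverse
Step 1:
                  D         M         X
  init      0.01891     4.133    0.0708
  Δ         0.06843  -0.06843  -0.06843
  eq        0.08734     4.065  0.002372
  solve Keq expr → x = -0.02281; check Q = 0.001346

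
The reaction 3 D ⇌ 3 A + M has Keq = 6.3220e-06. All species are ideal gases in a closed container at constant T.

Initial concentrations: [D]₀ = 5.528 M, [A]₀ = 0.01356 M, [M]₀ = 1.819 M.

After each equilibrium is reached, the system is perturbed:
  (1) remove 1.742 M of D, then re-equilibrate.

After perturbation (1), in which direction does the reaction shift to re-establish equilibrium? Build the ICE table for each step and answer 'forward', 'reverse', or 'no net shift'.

Direction: reverse

Q₀ = 2.6848e-08 vs Keq = 6.3220e-06 ⇒ Q<K, forward
Step 1:
                  D         A         M
  I           5.528   0.01356     1.819
  C        -0.06879   0.06879   0.02293
  E           5.459   0.08235     1.842
  solve Keq expr → x = 0.02293; check Q = 6.3220e-06
Then remove 1.742 M of D.
Step 2:
                  D         A         M
  I           3.717   0.08235     1.842
  C          0.0258   -0.0258   -0.0086
  E           3.743   0.05655     1.833
  solve Keq expr → x = -0.0086; check Q = 6.3220e-06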